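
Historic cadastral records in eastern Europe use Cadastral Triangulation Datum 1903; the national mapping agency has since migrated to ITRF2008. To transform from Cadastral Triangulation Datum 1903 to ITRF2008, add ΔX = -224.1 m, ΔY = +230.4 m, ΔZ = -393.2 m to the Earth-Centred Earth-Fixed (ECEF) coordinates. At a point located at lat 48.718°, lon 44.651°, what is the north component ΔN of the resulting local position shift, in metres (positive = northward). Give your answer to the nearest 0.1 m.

The local north axis is (−sin φ cos λ, −sin φ sin λ, cos φ), giving ΔN = 119.803 − 121.680 − 259.420 = -261.30 m.

ΔN = -261.3 m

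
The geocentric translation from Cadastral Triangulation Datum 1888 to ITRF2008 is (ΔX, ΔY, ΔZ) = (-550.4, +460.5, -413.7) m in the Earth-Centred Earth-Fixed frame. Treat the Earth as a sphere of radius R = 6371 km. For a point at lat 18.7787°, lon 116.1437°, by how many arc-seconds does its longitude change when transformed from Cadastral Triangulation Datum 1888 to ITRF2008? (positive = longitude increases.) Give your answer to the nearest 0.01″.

sin φ = 0.321914, cos φ = 0.946769, sin λ = 0.897692, cos λ = -0.440624.
East component: ΔE = −sin λ·ΔX + cos λ·ΔY = −(0.897692)(-550.4) + (-0.440624)(460.5) = 291.18 m.
1° of latitude spans πR/180 = 111195 m; at latitude φ, 1° of longitude spans that × cos φ = 105275.9 m, so Δλ = 291.18 / 105275.9 × 3600 = 9.957″.

Δλ = 9.96″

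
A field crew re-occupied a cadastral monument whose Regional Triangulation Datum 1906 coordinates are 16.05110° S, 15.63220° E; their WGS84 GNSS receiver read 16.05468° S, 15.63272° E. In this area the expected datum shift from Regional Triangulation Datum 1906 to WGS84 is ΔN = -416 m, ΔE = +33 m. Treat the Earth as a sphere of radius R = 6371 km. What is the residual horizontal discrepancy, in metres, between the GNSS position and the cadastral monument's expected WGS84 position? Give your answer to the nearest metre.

Observed coordinate differences: Δφ = -0.00358°, Δλ = +0.00052°.
Converting to metres (1° lat = 111195 m, cos φ = 0.961015): observed ΔN = -398.1 m, observed ΔE = 55.6 m.
Subtracting the expected shift leaves a residual of -398.1 − (-416) = 17.9 m north and 55.6 − (33) = 22.6 m east.
Residual distance = √(17.9² + 22.6²) = 28.8 m.

29 m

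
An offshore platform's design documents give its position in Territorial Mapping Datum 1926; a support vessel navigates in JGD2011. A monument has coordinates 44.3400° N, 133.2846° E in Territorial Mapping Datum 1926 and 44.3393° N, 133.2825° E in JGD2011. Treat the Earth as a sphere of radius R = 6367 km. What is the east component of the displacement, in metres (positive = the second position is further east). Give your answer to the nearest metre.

ΔE = -167 m

Δφ = 44.3393° − 44.3400° = -0.0007°; Δλ = 133.2825° − 133.2846° = -0.0021°.
1° along a meridian = πR/180 = 111125 m.
ΔN = Δφ × 111125 = -77.8 m; ΔE = Δλ × 111125 × cos(44.3400°) = -0.0021 × 111125 × 0.715205 = -166.9 m.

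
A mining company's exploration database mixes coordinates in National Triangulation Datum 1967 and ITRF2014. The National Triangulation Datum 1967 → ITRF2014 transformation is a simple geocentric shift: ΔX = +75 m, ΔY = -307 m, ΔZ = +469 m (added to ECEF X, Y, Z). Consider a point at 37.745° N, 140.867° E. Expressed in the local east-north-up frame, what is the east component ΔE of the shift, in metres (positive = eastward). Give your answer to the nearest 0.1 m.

At φ = 37.745°, λ = 140.867°: sin φ = 0.612148, cos φ = 0.790743, sin λ = 0.631123, cos λ = -0.775683.
ΔE = −sin λ·ΔX + cos λ·ΔY = −(0.631123)·(75) + (-0.775683)·(-307) = 190.80 m.

ΔE = 190.8 m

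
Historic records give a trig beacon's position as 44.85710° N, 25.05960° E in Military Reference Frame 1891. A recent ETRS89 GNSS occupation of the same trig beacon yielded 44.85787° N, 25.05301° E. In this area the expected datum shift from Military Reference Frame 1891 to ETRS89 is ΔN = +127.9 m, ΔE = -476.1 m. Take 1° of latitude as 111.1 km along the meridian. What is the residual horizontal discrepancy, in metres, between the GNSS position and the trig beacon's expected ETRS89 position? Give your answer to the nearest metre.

60 m

Observed coordinate differences: Δφ = +0.00077°, Δλ = -0.00659°.
Converting to metres (1° lat = 111100 m, cos φ = 0.708868): observed ΔN = 85.5 m, observed ΔE = -519.0 m.
Subtracting the expected shift leaves a residual of 85.5 − (127.9) = -42.4 m north and -519.0 − (-476.1) = -42.9 m east.
Residual distance = √((-42.4)² + (-42.9)²) = 60.3 m.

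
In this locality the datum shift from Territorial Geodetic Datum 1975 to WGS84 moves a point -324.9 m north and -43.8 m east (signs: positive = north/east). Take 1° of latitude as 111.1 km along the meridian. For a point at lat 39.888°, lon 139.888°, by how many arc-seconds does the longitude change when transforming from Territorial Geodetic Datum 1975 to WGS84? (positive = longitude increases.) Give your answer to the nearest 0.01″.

Δλ = -1.85″

At latitude 39.888°, cos φ = 0.767299.
1° of longitude at this latitude = 111.1 × cos φ = 85.25 km, so Δλ = -43.8 / 85247.0 = -0.0005138° = -1.850″.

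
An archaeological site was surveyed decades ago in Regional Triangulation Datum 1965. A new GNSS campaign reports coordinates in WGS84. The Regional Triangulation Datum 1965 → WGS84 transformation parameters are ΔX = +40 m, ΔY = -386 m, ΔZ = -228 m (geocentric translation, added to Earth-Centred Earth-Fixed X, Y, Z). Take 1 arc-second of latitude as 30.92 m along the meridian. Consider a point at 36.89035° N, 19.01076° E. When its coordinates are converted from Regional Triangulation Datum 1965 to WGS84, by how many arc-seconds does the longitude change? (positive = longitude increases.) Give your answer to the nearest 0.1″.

sin φ = 0.600286, cos φ = 0.799786, sin λ = 0.325746, cos λ = 0.945457.
East component: ΔE = −sin λ·ΔX + cos λ·ΔY = −(0.325746)(40) + (0.945457)(-386) = -377.98 m.
1° of latitude spans 3600 × 30.92 = 111312 m; at latitude φ, 1° of longitude spans that × cos φ = 89025.8 m, so Δλ = -377.98 / 89025.8 × 3600 = -15.285″.

Δλ = -15.3″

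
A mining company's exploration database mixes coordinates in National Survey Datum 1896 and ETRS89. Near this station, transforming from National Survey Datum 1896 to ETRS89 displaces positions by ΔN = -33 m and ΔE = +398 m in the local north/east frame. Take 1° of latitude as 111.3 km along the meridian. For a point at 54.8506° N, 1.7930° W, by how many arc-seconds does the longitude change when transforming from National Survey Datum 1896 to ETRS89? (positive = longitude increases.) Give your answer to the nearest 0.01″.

At latitude 54.8506°, cos φ = 0.575710.
1° of longitude at this latitude = 111.3 × cos φ = 64.08 km, so Δλ = 398.0 / 64076.6 = 0.0062113° = 22.361″.

Δλ = 22.36″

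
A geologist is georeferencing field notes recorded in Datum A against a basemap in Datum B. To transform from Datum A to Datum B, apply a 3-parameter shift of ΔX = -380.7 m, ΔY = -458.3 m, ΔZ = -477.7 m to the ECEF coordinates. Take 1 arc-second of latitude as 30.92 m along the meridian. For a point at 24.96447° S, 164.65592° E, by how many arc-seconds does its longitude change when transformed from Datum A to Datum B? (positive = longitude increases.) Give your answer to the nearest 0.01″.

sin φ = -0.422056, cos φ = 0.906570, sin λ = 0.264615, cos λ = -0.964354.
East component: ΔE = −sin λ·ΔX + cos λ·ΔY = −(0.264615)(-380.7) + (-0.964354)(-458.3) = 542.70 m.
1° of latitude spans 3600 × 30.92 = 111312 m; at latitude φ, 1° of longitude spans that × cos φ = 100912.1 m, so Δλ = 542.70 / 100912.1 × 3600 = 19.361″.

Δλ = 19.36″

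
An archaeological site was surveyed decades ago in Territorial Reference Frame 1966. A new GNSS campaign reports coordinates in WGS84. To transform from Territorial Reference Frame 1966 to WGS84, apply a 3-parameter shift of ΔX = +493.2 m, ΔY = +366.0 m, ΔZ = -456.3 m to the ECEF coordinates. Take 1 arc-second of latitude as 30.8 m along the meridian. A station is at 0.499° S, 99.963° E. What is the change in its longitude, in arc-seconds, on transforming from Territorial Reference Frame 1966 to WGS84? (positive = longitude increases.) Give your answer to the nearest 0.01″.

Δλ = -17.83″

sin φ = -0.008709, cos φ = 0.999962, sin λ = 0.984920, cos λ = -0.173012.
East component: ΔE = −sin λ·ΔX + cos λ·ΔY = −(0.984920)(493.2) + (-0.173012)(366.0) = -549.08 m.
1° of latitude spans 3600 × 30.80 = 110880 m; at latitude φ, 1° of longitude spans that × cos φ = 110875.8 m, so Δλ = -549.08 / 110875.8 × 3600 = -17.828″.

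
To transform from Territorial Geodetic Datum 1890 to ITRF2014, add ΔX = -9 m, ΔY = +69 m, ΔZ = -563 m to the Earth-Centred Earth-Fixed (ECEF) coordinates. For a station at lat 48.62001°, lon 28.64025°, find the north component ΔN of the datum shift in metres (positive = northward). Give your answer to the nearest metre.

The local north axis is (−sin φ cos λ, −sin φ sin λ, cos φ), giving ΔN = 5.927 − 24.816 − 372.171 = -391.06 m.

ΔN = -391 m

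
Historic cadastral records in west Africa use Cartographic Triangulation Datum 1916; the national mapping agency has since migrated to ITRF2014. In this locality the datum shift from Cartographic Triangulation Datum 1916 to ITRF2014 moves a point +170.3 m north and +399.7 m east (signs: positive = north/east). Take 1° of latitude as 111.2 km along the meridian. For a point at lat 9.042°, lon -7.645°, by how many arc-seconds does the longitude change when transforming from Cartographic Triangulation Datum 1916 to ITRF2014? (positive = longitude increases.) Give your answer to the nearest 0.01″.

At latitude 9.042°, cos φ = 0.987573.
1° of longitude at this latitude = 111.2 × cos φ = 109.82 km, so Δλ = 399.7 / 109818.2 = 0.0036397° = 13.103″.

Δλ = 13.10″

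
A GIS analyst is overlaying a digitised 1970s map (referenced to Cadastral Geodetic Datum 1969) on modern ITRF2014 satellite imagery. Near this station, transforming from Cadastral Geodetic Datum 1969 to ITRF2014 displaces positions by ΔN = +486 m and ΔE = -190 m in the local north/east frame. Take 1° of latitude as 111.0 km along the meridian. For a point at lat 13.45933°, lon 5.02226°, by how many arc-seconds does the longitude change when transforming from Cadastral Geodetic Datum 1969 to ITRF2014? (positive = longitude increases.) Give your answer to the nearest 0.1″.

Δλ = -6.3″

At latitude 13.45933°, cos φ = 0.972535.
1° of longitude at this latitude = 111.0 × cos φ = 107.95 km, so Δλ = -190.0 / 107951.4 = -0.0017601° = -6.336″.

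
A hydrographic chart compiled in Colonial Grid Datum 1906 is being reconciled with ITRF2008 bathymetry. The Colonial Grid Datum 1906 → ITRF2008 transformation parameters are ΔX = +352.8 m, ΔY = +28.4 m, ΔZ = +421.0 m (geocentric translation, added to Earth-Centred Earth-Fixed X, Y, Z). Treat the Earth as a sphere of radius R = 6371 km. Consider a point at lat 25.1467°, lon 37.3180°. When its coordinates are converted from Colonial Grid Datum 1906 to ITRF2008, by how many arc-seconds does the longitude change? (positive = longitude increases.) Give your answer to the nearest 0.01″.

Δλ = -6.84″

sin φ = 0.424937, cos φ = 0.905223, sin λ = 0.606238, cos λ = 0.795283.
East component: ΔE = −sin λ·ΔX + cos λ·ΔY = −(0.606238)(352.8) + (0.795283)(28.4) = -191.29 m.
1° of latitude spans πR/180 = 111195 m; at latitude φ, 1° of longitude spans that × cos φ = 100656.2 m, so Δλ = -191.29 / 100656.2 × 3600 = -6.842″.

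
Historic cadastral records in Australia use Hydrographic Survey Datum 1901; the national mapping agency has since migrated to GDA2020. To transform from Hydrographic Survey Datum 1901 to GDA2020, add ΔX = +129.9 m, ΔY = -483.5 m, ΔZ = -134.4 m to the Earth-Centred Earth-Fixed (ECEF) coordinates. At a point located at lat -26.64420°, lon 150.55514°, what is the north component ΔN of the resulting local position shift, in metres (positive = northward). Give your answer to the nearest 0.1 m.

At φ = -26.64420°, λ = 150.55514°: sin φ = -0.448449, cos φ = 0.893809, sin λ = 0.491586, cos λ = -0.870829.
ΔN = −sin φ cos λ·ΔX − sin φ sin λ·ΔY + cos φ·ΔZ = −(-0.448449)(-0.870829)(129.9) − (-0.448449)(0.491586)(-483.5) + (0.893809)(-134.4) = -277.44 m.

ΔN = -277.4 m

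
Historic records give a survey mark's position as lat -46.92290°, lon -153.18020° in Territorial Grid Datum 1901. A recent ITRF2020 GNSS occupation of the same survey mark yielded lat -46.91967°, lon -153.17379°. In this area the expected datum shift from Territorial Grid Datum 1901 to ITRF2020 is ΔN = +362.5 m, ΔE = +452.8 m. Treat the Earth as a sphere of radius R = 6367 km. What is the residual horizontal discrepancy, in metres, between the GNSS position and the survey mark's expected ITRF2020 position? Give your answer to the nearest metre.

34 m

Observed coordinate differences: Δφ = +0.00323°, Δλ = +0.00641°.
Converting to metres (1° lat = 111125 m, cos φ = 0.682982): observed ΔN = 358.9 m, observed ΔE = 486.5 m.
Subtracting the expected shift leaves a residual of 358.9 − (362.5) = -3.6 m north and 486.5 − (452.8) = 33.7 m east.
Residual distance = √((-3.6)² + 33.7²) = 33.9 m.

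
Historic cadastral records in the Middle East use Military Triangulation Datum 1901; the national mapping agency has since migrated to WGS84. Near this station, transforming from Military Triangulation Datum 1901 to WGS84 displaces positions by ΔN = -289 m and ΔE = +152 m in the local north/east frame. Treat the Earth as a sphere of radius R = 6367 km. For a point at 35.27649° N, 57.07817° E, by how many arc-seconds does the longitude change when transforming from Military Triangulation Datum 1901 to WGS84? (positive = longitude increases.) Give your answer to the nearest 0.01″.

At latitude 35.27649°, cos φ = 0.816375.
One radian of longitude at latitude φ spans R cos φ, so Δλ = ΔE / (R cos φ) = 152.0 / (6367000 × 0.816375) = 2.9243e-05 rad = 6.032″.

Δλ = 6.03″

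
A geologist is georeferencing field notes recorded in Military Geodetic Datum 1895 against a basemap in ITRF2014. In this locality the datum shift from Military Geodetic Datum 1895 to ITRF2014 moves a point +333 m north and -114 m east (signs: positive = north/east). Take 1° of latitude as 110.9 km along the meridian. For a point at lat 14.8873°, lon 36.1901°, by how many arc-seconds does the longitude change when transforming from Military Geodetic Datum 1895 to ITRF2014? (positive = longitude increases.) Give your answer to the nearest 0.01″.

At latitude 14.8873°, cos φ = 0.966433.
1° of longitude at this latitude = 110.9 × cos φ = 107.18 km, so Δλ = -114.0 / 107177.4 = -0.0010637° = -3.829″.

Δλ = -3.83″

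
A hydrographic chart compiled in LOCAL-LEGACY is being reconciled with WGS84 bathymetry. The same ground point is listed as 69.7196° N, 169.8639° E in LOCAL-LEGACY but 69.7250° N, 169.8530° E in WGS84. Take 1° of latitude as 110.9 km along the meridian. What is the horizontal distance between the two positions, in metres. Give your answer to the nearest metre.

Δφ = 69.7250° − 69.7196° = +0.0054°; Δλ = 169.8530° − 169.8639° = -0.0109°.
ΔN = Δφ × 110900 = 598.9 m; ΔE = Δλ × 110900 × cos(69.7196°) = -0.0109 × 110900 × 0.346615 = -419.0 m.
Distance = √(ΔE² + ΔN²) = √((-419.0)² + 598.9²) = 730.9 m.

731 m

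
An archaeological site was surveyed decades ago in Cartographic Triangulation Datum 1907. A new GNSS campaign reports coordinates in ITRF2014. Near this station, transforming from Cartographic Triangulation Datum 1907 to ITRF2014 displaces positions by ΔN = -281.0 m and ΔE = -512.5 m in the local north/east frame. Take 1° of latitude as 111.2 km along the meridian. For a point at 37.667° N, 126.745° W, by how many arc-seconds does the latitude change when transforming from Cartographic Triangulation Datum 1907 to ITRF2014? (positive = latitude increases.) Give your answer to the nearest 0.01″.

Δφ = -9.10″

1° of latitude = 111.2 km, so Δφ = -281.0 / 111200 = -0.0025270° = -9.097″.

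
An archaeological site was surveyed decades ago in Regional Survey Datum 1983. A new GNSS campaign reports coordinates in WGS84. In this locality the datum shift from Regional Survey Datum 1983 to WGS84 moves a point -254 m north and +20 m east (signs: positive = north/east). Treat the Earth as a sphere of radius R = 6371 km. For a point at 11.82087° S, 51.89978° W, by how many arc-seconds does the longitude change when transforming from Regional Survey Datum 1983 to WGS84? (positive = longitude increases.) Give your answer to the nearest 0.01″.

Δλ = 0.66″

At latitude -11.82087°, cos φ = 0.978793.
One radian of longitude at latitude φ spans R cos φ, so Δλ = ΔE / (R cos φ) = 20.0 / (6371000 × 0.978793) = 3.2072e-06 rad = 0.662″.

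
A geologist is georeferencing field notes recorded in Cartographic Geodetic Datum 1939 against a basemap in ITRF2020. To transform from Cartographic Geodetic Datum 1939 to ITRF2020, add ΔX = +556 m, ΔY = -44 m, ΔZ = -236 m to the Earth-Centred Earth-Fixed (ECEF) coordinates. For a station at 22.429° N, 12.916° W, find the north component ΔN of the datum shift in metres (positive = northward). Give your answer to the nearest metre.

The local north axis is (−sin φ cos λ, −sin φ sin λ, cos φ), giving ΔN = -206.768 − 3.752 − 218.147 = -428.67 m.

ΔN = -429 m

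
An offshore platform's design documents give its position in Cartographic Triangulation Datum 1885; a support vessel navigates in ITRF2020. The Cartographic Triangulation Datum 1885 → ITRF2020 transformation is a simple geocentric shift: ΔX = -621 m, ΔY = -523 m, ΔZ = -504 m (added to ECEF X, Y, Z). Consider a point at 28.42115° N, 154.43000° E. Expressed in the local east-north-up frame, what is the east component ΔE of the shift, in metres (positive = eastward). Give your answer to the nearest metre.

ΔE = 740 m

At φ = 28.42115°, λ = 154.43000°: sin φ = 0.475949, cos φ = 0.879473, sin λ = 0.431613, cos λ = -0.902059.
ΔE = −sin λ·ΔX + cos λ·ΔY = −(0.431613)·(-621) + (-0.902059)·(-523) = 739.81 m.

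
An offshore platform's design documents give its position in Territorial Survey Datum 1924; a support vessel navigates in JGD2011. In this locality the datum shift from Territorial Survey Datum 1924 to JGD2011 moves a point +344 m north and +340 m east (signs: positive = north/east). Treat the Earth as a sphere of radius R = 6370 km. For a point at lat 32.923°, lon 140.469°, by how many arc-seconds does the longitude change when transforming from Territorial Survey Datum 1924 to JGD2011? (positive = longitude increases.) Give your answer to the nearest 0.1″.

Δλ = 13.1″

At latitude 32.923°, cos φ = 0.839402.
One radian of longitude at latitude φ spans R cos φ, so Δλ = ΔE / (R cos φ) = 340.0 / (6370000 × 0.839402) = 6.3587e-05 rad = 13.116″.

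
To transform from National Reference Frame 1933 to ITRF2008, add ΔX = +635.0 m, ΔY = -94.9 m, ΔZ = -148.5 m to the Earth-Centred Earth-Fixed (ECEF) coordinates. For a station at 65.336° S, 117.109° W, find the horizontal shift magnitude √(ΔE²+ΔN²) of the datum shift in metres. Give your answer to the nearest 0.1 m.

657.1 m

At φ = -65.336°, λ = -117.109°: sin φ = -0.908771, cos φ = 0.417296, sin λ = -0.890141, cos λ = -0.455685.
ΔE = −sin λ·ΔX + cos λ·ΔY = −(-0.890141)·(635.0) + (-0.455685)·(-94.9) = 608.48 m.
ΔN = −sin φ cos λ·ΔX − sin φ sin λ·ΔY + cos φ·ΔZ = −(-0.908771)(-0.455685)(635.0) − (-0.908771)(-0.890141)(-94.9) + (0.417296)(-148.5) = -248.16 m.
Horizontal magnitude = √(ΔE² + ΔN²) = √(608.48² + (-248.16)²) = 657.14 m.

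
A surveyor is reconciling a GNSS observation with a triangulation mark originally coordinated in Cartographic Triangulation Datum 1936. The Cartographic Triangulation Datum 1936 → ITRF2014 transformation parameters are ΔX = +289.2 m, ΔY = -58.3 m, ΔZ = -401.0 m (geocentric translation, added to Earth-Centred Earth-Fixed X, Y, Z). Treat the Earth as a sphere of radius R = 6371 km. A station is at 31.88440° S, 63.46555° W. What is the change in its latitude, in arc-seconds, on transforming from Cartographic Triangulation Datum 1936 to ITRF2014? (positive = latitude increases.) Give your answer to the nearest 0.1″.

Δφ = -7.9″

sin φ = -0.528207, cos φ = 0.849116, sin λ = -0.894666, cos λ = 0.446736.
North component: ΔN = −sin φ cos λ·ΔX − sin φ sin λ·ΔY + cos φ·ΔZ = −(-0.528207)(0.446736)(289.2) − (-0.528207)(-0.894666)(-58.3) + (0.849116)(-401.0) = -244.70 m.
1° of latitude spans πR/180 = 111195 m, so Δφ = -244.70 / 111195 × 3600 = -7.922″.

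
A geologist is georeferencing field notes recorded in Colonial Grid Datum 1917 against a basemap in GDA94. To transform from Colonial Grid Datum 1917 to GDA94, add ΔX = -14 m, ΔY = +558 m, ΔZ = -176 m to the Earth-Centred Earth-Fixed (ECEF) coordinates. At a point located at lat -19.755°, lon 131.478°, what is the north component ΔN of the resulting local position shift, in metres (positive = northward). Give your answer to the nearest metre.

At φ = -19.755°, λ = 131.478°: sin φ = -0.337999, cos φ = 0.941147, sin λ = 0.749210, cos λ = -0.662332.
ΔN = −sin φ cos λ·ΔX − sin φ sin λ·ΔY + cos φ·ΔZ = −(-0.337999)(-0.662332)(-14) − (-0.337999)(0.749210)(558) + (0.941147)(-176) = -21.20 m.

ΔN = -21 m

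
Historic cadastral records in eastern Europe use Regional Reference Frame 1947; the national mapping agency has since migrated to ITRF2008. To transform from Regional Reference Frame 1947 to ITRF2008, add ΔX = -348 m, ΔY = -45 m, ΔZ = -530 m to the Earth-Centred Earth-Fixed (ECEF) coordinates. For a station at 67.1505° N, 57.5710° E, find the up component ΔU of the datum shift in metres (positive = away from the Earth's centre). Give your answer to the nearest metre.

ΔU = -576 m

The local up (radial) axis is (cos φ cos λ, cos φ sin λ, sin φ), giving ΔU = -72.465 − 14.749 − 488.410 = -575.62 m.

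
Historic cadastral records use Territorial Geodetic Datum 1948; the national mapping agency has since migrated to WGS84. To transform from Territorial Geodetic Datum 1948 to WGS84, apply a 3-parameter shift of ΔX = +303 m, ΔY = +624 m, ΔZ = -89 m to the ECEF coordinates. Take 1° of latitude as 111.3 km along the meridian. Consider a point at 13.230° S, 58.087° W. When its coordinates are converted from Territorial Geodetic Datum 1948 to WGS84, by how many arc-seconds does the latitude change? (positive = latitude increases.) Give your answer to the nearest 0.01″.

Δφ = -5.54″

sin φ = -0.228861, cos φ = 0.973459, sin λ = -0.848852, cos λ = 0.528631.
North component: ΔN = −sin φ cos λ·ΔX − sin φ sin λ·ΔY + cos φ·ΔZ = −(-0.228861)(0.528631)(303) − (-0.228861)(-0.848852)(624) + (0.973459)(-89) = -171.20 m.
1° of latitude spans 111300 m, so Δφ = -171.20 / 111300 × 3600 = -5.538″.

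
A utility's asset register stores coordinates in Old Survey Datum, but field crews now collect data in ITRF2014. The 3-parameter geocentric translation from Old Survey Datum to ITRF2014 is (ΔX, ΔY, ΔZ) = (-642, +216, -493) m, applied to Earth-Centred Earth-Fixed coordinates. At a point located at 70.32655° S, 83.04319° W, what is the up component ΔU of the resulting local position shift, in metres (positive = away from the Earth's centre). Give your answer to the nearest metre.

ΔU = 366 m

At φ = -70.32655°, λ = -83.04319°: sin φ = -0.941627, cos φ = 0.336659, sin λ = -0.992638, cos λ = 0.121121.
ΔU = cos φ cos λ·ΔX + cos φ sin λ·ΔY + sin φ·ΔZ = (0.336659)(0.121121)(-642) + (0.336659)(-0.992638)(216) + (-0.941627)(-493) = 365.86 m.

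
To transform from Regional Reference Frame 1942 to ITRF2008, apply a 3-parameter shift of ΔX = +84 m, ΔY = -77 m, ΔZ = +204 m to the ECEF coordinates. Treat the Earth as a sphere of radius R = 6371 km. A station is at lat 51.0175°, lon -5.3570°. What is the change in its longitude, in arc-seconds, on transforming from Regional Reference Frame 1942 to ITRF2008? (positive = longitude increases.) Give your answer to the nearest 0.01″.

sin φ = 0.777338, cos φ = 0.629083, sin λ = -0.093361, cos λ = 0.995632.
East component: ΔE = −sin λ·ΔX + cos λ·ΔY = −(-0.093361)(84) + (0.995632)(-77) = -68.82 m.
1° of latitude spans πR/180 = 111195 m; at latitude φ, 1° of longitude spans that × cos φ = 69950.8 m, so Δλ = -68.82 / 69950.8 × 3600 = -3.542″.

Δλ = -3.54″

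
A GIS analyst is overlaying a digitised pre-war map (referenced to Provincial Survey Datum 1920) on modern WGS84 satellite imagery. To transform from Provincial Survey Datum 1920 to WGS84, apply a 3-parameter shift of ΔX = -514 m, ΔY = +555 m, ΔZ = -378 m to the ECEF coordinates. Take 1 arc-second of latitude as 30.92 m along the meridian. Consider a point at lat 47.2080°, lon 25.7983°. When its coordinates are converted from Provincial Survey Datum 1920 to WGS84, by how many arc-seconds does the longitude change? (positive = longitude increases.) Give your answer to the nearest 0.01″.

sin φ = 0.733825, cos φ = 0.679339, sin λ = 0.435204, cos λ = 0.900332.
East component: ΔE = −sin λ·ΔX + cos λ·ΔY = −(0.435204)(-514) + (0.900332)(555) = 723.38 m.
1° of latitude spans 3600 × 30.92 = 111312 m; at latitude φ, 1° of longitude spans that × cos φ = 75618.6 m, so Δλ = 723.38 / 75618.6 × 3600 = 34.438″.

Δλ = 34.44″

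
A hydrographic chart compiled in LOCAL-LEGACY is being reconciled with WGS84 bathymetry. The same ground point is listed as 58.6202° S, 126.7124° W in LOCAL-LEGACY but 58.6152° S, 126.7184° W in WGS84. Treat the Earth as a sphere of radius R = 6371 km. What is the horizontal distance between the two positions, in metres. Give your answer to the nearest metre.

Δφ = -58.6152° − -58.6202° = +0.0050°; Δλ = -126.7184° − -126.7124° = -0.0060°.
1° along a meridian = πR/180 = 111195 m.
ΔN = Δφ × 111195 = 556.0 m; ΔE = Δλ × 111195 × cos(-58.6202°) = -0.0060 × 111195 × 0.520709 = -347.4 m.
Distance = √(ΔE² + ΔN²) = √((-347.4)² + 556.0²) = 655.6 m.

656 m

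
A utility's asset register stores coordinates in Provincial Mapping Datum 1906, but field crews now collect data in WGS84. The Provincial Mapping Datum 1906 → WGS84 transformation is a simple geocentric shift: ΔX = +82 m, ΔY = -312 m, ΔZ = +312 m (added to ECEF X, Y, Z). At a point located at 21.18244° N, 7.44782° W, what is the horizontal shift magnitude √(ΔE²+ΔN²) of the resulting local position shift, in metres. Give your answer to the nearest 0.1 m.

The local east axis at (φ, λ) is (−sin λ, cos λ, 0), so ΔE = −sin(-7.44782°)·82 + cos(-7.44782°)·(-312) = -298.74 m.
The local north axis is (−sin φ cos λ, −sin φ sin λ, cos φ), giving ΔN = -29.380 − 14.613 + 290.920 = 246.93 m.
Horizontal magnitude = √(ΔE² + ΔN²) = √((-298.74)² + 246.93²) = 387.58 m.

387.6 m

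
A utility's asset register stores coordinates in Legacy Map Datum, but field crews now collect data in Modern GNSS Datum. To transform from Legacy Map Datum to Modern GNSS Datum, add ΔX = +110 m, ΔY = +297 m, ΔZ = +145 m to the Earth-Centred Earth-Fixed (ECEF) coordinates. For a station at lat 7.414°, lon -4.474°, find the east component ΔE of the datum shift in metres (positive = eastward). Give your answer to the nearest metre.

ΔE = 305 m

At φ = 7.414°, λ = -4.474°: sin φ = 0.129038, cos φ = 0.991640, sin λ = -0.078007, cos λ = 0.996953.
ΔE = −sin λ·ΔX + cos λ·ΔY = −(-0.078007)·(110) + (0.996953)·(297) = 304.68 m.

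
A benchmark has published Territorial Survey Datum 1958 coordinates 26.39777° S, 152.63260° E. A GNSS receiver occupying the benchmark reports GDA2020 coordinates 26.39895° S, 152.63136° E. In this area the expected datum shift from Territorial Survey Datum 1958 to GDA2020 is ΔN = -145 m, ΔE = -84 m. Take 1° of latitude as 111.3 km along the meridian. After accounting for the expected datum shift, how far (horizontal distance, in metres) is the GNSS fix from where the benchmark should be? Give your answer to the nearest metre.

Observed coordinate differences: Δφ = -0.00118°, Δλ = -0.00124°.
Converting to metres (1° lat = 111300 m, cos φ = 0.895729): observed ΔN = -131.3 m, observed ΔE = -123.6 m.
Subtracting the expected shift leaves a residual of -131.3 − (-145) = 13.7 m north and -123.6 − (-84) = -39.6 m east.
Residual distance = √(13.7² + (-39.6)²) = 41.9 m.

42 m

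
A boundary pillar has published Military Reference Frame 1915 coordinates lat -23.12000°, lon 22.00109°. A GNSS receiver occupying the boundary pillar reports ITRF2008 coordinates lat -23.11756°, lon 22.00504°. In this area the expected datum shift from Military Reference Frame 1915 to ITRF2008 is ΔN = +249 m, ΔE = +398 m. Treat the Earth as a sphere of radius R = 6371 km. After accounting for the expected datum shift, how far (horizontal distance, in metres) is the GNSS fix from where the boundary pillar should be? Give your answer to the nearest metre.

23 m

Observed coordinate differences: Δφ = +0.00244°, Δλ = +0.00395°.
Converting to metres (1° lat = 111195 m, cos φ = 0.919684): observed ΔN = 271.3 m, observed ΔE = 403.9 m.
Subtracting the expected shift leaves a residual of 271.3 − (249) = 22.3 m north and 403.9 − (398) = 5.9 m east.
Residual distance = √(22.3² + 5.9²) = 23.1 m.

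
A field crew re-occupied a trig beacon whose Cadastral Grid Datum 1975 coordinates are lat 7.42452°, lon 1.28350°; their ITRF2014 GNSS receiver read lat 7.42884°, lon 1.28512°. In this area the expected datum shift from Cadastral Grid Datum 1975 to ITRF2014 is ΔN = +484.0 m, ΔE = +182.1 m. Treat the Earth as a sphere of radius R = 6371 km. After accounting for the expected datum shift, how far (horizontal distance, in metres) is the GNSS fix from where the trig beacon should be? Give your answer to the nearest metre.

Observed coordinate differences: Δφ = +0.00432°, Δλ = +0.00162°.
Converting to metres (1° lat = 111195 m, cos φ = 0.991616): observed ΔN = 480.4 m, observed ΔE = 178.6 m.
Subtracting the expected shift leaves a residual of 480.4 − (484.0) = -3.6 m north and 178.6 − (182.1) = -3.5 m east.
Residual distance = √((-3.6)² + (-3.5)²) = 5.0 m.

5 m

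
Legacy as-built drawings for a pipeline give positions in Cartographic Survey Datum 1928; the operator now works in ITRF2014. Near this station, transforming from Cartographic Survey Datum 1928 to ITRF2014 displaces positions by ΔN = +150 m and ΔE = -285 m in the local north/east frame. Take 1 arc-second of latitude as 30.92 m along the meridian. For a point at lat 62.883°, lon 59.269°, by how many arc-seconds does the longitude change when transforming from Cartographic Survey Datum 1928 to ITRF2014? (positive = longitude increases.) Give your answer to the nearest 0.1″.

Δλ = -20.2″

At latitude 62.883°, cos φ = 0.455809.
1″ of longitude at this latitude = 30.92 × cos φ = 14.0936 m, so Δλ = -285.0 / 14.0936 = -20.222″.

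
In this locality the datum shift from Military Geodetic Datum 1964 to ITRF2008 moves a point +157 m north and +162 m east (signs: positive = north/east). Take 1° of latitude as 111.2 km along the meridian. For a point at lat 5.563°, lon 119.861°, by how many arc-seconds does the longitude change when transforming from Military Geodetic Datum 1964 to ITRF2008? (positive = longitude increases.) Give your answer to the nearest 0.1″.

Δλ = 5.3″

At latitude 5.563°, cos φ = 0.995290.
1° of longitude at this latitude = 111.2 × cos φ = 110.68 km, so Δλ = 162.0 / 110676.3 = 0.0014637° = 5.269″.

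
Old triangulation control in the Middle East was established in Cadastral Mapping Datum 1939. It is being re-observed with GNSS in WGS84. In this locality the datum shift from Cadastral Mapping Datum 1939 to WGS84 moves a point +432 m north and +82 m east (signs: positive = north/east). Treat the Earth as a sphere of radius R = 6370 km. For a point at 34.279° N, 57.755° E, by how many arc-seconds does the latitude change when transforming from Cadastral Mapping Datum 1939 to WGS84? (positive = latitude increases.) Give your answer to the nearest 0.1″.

Δφ = 14.0″

On a sphere of radius R, 1 rad of latitude = R, so Δφ = ΔN / R = 432.0 / 6370000 = 6.7818e-05 rad = 13.988″.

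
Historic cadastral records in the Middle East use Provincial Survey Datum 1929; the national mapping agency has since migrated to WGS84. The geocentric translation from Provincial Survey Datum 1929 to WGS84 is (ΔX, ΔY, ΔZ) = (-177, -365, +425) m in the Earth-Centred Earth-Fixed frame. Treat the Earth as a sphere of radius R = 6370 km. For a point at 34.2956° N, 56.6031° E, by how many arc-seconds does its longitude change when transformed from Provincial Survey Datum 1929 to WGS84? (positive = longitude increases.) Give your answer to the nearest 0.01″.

sin φ = 0.563463, cos φ = 0.826142, sin λ = 0.834878, cos λ = 0.550436.
East component: ΔE = −sin λ·ΔX + cos λ·ΔY = −(0.834878)(-177) + (0.550436)(-365) = -53.14 m.
1° of latitude spans πR/180 = 111177 m; at latitude φ, 1° of longitude spans that × cos φ = 91848.3 m, so Δλ = -53.14 / 91848.3 × 3600 = -2.083″.

Δλ = -2.08″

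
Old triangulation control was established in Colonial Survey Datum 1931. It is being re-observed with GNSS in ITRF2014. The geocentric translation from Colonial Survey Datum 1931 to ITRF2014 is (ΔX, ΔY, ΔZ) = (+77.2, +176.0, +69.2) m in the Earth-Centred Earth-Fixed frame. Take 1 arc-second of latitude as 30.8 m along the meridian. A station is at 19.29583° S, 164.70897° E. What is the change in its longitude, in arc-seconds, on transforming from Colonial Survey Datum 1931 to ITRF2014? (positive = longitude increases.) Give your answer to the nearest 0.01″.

Δλ = -6.54″

sin φ = -0.330446, cos φ = 0.943825, sin λ = 0.263722, cos λ = -0.964599.
East component: ΔE = −sin λ·ΔX + cos λ·ΔY = −(0.263722)(77.2) + (-0.964599)(176.0) = -190.13 m.
1° of latitude spans 3600 × 30.80 = 110880 m; at latitude φ, 1° of longitude spans that × cos φ = 104651.3 m, so Δλ = -190.13 / 104651.3 × 3600 = -6.540″.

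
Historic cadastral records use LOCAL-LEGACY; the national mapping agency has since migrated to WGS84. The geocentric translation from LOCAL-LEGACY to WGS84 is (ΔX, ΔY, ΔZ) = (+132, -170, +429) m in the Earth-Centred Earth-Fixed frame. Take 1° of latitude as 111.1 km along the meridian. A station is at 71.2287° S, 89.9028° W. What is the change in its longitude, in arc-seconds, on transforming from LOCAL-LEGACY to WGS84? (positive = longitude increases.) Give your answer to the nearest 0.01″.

sin φ = -0.946811, cos φ = 0.321791, sin λ = -0.999999, cos λ = 0.001696.
East component: ΔE = −sin λ·ΔX + cos λ·ΔY = −(-0.999999)(132) + (0.001696)(-170) = 131.71 m.
1° of latitude spans 111100 m; at latitude φ, 1° of longitude spans that × cos φ = 35751.0 m, so Δλ = 131.71 / 35751.0 × 3600 = 13.263″.

Δλ = 13.26″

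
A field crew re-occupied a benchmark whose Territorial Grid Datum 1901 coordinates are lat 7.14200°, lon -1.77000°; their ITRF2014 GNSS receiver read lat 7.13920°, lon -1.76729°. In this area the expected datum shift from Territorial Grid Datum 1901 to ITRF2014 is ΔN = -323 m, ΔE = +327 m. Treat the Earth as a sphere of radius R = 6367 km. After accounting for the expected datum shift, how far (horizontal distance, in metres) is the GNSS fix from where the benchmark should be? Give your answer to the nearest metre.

Observed coordinate differences: Δφ = -0.00280°, Δλ = +0.00271°.
Converting to metres (1° lat = 111125 m, cos φ = 0.992241): observed ΔN = -311.2 m, observed ΔE = 298.8 m.
Subtracting the expected shift leaves a residual of -311.2 − (-323) = 11.8 m north and 298.8 − (327) = -28.2 m east.
Residual distance = √(11.8² + (-28.2)²) = 30.6 m.

31 m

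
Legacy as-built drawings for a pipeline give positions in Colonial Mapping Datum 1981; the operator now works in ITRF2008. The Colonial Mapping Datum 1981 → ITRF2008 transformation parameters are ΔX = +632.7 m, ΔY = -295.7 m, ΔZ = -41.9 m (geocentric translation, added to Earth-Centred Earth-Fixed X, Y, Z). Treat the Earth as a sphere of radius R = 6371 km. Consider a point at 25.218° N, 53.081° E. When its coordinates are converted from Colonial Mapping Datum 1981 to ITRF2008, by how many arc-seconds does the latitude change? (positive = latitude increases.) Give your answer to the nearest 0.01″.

sin φ = 0.426064, cos φ = 0.904693, sin λ = 0.799486, cos λ = 0.600685.
North component: ΔN = −sin φ cos λ·ΔX − sin φ sin λ·ΔY + cos φ·ΔZ = −(0.426064)(0.600685)(632.7) − (0.426064)(0.799486)(-295.7) + (0.904693)(-41.9) = -99.11 m.
1° of latitude spans πR/180 = 111195 m, so Δφ = -99.11 / 111195 × 3600 = -3.209″.

Δφ = -3.21″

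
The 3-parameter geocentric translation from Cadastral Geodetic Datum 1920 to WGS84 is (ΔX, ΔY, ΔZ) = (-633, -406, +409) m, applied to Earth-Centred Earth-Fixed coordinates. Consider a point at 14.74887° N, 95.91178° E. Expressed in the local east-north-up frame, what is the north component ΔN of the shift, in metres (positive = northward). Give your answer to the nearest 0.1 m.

ΔN = 481.7 m

The local north axis is (−sin φ cos λ, −sin φ sin λ, cos φ), giving ΔN = -16.598 + 102.811 + 395.524 = 481.74 m.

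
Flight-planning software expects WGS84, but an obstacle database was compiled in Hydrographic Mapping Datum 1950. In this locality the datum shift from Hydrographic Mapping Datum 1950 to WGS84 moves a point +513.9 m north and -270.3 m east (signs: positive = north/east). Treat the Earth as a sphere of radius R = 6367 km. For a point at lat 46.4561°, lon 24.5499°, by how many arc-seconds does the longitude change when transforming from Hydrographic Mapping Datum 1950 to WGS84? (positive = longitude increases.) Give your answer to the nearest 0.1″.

Δλ = -12.7″

At latitude 46.4561°, cos φ = 0.688910.
One radian of longitude at latitude φ spans R cos φ, so Δλ = ΔE / (R cos φ) = -270.3 / (6367000 × 0.688910) = -6.1624e-05 rad = -12.711″.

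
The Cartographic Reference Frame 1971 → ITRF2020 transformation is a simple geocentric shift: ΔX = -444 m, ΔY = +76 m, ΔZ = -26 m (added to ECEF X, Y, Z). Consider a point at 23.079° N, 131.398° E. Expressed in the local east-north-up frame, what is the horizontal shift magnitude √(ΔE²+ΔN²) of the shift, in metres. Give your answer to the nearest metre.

At φ = 23.079°, λ = 131.398°: sin φ = 0.392000, cos φ = 0.919965, sin λ = 0.750134, cos λ = -0.661286.
ΔE = −sin λ·ΔX + cos λ·ΔY = −(0.750134)·(-444) + (-0.661286)·(76) = 282.80 m.
ΔN = −sin φ cos λ·ΔX − sin φ sin λ·ΔY + cos φ·ΔZ = −(0.392000)(-0.661286)(-444) − (0.392000)(0.750134)(76) + (0.919965)(-26) = -161.36 m.
Horizontal magnitude = √(ΔE² + ΔN²) = √(282.80² + (-161.36)²) = 325.60 m.

326 m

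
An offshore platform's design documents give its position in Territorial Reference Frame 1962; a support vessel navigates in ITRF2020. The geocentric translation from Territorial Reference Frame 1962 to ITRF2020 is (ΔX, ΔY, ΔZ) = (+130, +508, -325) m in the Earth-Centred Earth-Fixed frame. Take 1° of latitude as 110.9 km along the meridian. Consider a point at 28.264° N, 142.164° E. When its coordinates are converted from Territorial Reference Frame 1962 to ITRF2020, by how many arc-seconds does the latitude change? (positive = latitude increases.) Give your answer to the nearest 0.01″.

Δφ = -12.50″

sin φ = 0.473535, cos φ = 0.880775, sin λ = 0.613403, cos λ = -0.789770.
North component: ΔN = −sin φ cos λ·ΔX − sin φ sin λ·ΔY + cos φ·ΔZ = −(0.473535)(-0.789770)(130) − (0.473535)(0.613403)(508) + (0.880775)(-325) = -385.19 m.
1° of latitude spans 110900 m, so Δφ = -385.19 / 110900 × 3600 = -12.504″.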